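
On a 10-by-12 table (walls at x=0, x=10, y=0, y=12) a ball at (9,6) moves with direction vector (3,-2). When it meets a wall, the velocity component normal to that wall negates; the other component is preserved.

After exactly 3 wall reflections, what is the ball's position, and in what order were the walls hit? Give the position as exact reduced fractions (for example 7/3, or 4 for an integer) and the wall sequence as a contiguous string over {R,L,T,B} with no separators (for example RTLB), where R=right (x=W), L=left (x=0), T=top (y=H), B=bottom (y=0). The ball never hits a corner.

1. t=1/3 → R at (10,16/3); v=(-3,-2)
2. t=8/3 → B at (2,0); v=(-3,2)
3. t=2/3 → L at (0,4/3); v=(3,2)

Final position: (0,4/3)
Wall sequence: RBL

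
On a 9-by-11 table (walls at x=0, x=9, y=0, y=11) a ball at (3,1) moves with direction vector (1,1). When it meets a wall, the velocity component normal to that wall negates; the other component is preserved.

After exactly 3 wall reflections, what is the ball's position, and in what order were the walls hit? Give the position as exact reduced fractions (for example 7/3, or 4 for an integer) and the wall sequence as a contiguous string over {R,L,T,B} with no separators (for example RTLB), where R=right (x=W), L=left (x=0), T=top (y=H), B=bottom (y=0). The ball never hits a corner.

Final position: (0,6)
Wall sequence: RTL

1. t=6 → R at (9,7); v=(-1,1)
2. t=4 → T at (5,11); v=(-1,-1)
3. t=5 → L at (0,6); v=(1,-1)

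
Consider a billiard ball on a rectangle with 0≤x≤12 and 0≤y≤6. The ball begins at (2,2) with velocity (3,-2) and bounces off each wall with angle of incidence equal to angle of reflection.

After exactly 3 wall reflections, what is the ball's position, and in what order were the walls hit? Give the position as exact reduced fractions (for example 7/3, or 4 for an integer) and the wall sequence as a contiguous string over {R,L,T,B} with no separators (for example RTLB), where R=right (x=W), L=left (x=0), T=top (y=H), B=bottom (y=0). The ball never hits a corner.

Final position: (10,6)
Wall sequence: BRT

1. t=1 → B at (5,0); v=(3,2)
2. t=7/3 → R at (12,14/3); v=(-3,2)
3. t=2/3 → T at (10,6); v=(-3,-2)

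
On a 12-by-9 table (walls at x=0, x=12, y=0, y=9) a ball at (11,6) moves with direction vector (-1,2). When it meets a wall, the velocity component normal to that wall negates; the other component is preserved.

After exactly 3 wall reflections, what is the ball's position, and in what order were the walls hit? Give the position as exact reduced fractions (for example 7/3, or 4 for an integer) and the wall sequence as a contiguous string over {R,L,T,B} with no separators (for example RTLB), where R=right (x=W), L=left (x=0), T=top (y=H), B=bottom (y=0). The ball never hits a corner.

1. t=3/2 → T at (19/2,9); v=(-1,-2)
2. t=9/2 → B at (5,0); v=(-1,2)
3. t=9/2 → T at (1/2,9); v=(-1,-2)

Final position: (1/2,9)
Wall sequence: TBT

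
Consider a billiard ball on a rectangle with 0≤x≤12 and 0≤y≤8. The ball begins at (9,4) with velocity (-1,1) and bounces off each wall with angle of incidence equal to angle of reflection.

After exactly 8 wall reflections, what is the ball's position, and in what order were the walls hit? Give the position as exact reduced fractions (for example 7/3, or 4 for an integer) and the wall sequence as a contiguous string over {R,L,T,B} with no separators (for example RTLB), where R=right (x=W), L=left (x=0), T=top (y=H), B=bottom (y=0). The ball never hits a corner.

Final position: (3,8)
Wall sequence: TLBTRBLT

1. t=4 → T at (5,8); v=(-1,-1)
2. t=5 → L at (0,3); v=(1,-1)
3. t=3 → B at (3,0); v=(1,1)
4. t=8 → T at (11,8); v=(1,-1)
5. t=1 → R at (12,7); v=(-1,-1)
6. t=7 → B at (5,0); v=(-1,1)
7. t=5 → L at (0,5); v=(1,1)
8. t=3 → T at (3,8); v=(1,-1)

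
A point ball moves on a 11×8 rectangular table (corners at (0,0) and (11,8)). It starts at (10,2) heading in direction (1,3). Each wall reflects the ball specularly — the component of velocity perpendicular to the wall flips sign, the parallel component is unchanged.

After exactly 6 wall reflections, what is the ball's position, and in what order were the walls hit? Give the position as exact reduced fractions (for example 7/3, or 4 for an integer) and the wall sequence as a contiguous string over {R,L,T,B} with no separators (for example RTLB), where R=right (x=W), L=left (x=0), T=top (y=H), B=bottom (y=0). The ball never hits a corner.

Final position: (0,6)
Wall sequence: RTBTBL

1. t=1 → R at (11,5); v=(-1,3)
2. t=1 → T at (10,8); v=(-1,-3)
3. t=8/3 → B at (22/3,0); v=(-1,3)
4. t=8/3 → T at (14/3,8); v=(-1,-3)
5. t=8/3 → B at (2,0); v=(-1,3)
6. t=2 → L at (0,6); v=(1,3)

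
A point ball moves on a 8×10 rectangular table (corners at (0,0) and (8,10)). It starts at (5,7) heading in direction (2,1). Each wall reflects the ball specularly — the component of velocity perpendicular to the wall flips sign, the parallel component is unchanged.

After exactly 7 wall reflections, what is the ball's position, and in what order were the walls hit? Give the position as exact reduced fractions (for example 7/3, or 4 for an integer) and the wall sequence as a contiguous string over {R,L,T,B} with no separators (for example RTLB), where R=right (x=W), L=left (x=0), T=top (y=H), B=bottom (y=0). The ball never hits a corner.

1. t=3/2 → R at (8,17/2); v=(-2,1)
2. t=3/2 → T at (5,10); v=(-2,-1)
3. t=5/2 → L at (0,15/2); v=(2,-1)
4. t=4 → R at (8,7/2); v=(-2,-1)
5. t=7/2 → B at (1,0); v=(-2,1)
6. t=1/2 → L at (0,1/2); v=(2,1)
7. t=4 → R at (8,9/2); v=(-2,1)

Final position: (8,9/2)
Wall sequence: RTLRBLR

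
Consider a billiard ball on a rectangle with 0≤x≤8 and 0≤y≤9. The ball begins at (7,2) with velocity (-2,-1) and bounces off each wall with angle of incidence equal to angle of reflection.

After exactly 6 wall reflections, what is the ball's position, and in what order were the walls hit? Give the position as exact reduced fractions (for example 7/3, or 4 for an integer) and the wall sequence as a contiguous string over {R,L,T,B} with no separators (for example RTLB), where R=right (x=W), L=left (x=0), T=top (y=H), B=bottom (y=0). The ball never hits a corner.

1. t=2 → B at (3,0); v=(-2,1)
2. t=3/2 → L at (0,3/2); v=(2,1)
3. t=4 → R at (8,11/2); v=(-2,1)
4. t=7/2 → T at (1,9); v=(-2,-1)
5. t=1/2 → L at (0,17/2); v=(2,-1)
6. t=4 → R at (8,9/2); v=(-2,-1)

Final position: (8,9/2)
Wall sequence: BLRTLR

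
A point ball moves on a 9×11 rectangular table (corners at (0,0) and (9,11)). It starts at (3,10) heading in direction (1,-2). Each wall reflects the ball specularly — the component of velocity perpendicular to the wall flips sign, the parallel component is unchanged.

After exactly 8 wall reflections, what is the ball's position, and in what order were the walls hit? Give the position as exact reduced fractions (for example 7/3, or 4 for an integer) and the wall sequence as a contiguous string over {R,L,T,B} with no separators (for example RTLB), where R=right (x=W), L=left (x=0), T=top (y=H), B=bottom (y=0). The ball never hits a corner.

1. t=5 → B at (8,0); v=(1,2)
2. t=1 → R at (9,2); v=(-1,2)
3. t=9/2 → T at (9/2,11); v=(-1,-2)
4. t=9/2 → L at (0,2); v=(1,-2)
5. t=1 → B at (1,0); v=(1,2)
6. t=11/2 → T at (13/2,11); v=(1,-2)
7. t=5/2 → R at (9,6); v=(-1,-2)
8. t=3 → B at (6,0); v=(-1,2)

Final position: (6,0)
Wall sequence: BRTLBTRB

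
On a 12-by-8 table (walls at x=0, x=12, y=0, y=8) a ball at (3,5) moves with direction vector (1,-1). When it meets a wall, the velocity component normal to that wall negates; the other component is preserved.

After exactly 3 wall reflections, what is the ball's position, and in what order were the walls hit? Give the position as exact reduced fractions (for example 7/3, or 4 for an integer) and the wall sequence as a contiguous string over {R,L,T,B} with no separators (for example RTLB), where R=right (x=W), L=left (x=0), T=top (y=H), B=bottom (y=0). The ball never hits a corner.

Final position: (8,8)
Wall sequence: BRT

1. t=5 → B at (8,0); v=(1,1)
2. t=4 → R at (12,4); v=(-1,1)
3. t=4 → T at (8,8); v=(-1,-1)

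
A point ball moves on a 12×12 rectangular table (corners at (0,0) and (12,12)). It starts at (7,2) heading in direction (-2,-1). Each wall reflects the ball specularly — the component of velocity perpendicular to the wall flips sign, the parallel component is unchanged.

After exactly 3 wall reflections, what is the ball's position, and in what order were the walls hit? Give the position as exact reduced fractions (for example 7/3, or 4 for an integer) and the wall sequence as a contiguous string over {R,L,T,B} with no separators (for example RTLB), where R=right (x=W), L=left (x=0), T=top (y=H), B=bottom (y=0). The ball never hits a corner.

Final position: (12,15/2)
Wall sequence: BLR

1. t=2 → B at (3,0); v=(-2,1)
2. t=3/2 → L at (0,3/2); v=(2,1)
3. t=6 → R at (12,15/2); v=(-2,1)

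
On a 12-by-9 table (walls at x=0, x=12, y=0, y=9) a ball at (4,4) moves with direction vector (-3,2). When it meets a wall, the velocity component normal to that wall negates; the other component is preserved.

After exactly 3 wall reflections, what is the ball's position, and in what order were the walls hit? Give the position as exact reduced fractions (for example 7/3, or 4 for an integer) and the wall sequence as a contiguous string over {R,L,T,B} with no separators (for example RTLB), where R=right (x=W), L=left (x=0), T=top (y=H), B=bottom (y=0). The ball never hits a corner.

1. t=4/3 → L at (0,20/3); v=(3,2)
2. t=7/6 → T at (7/2,9); v=(3,-2)
3. t=17/6 → R at (12,10/3); v=(-3,-2)

Final position: (12,10/3)
Wall sequence: LTR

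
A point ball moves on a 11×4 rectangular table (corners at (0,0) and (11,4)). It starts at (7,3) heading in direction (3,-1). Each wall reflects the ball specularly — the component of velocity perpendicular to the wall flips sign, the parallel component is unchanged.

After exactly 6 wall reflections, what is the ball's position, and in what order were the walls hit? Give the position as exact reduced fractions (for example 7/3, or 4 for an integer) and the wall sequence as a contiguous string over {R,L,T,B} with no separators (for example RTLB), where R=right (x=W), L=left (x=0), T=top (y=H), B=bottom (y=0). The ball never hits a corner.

1. t=4/3 → R at (11,5/3); v=(-3,-1)
2. t=5/3 → B at (6,0); v=(-3,1)
3. t=2 → L at (0,2); v=(3,1)
4. t=2 → T at (6,4); v=(3,-1)
5. t=5/3 → R at (11,7/3); v=(-3,-1)
6. t=7/3 → B at (4,0); v=(-3,1)

Final position: (4,0)
Wall sequence: RBLTRB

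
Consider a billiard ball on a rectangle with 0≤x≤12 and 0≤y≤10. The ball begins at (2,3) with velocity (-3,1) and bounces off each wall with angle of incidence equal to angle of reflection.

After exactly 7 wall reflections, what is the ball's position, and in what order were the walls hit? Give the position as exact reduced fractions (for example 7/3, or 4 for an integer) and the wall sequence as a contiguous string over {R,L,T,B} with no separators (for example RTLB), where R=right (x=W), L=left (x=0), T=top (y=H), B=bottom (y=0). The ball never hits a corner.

1. t=2/3 → L at (0,11/3); v=(3,1)
2. t=4 → R at (12,23/3); v=(-3,1)
3. t=7/3 → T at (5,10); v=(-3,-1)
4. t=5/3 → L at (0,25/3); v=(3,-1)
5. t=4 → R at (12,13/3); v=(-3,-1)
6. t=4 → L at (0,1/3); v=(3,-1)
7. t=1/3 → B at (1,0); v=(3,1)

Final position: (1,0)
Wall sequence: LRTLRLB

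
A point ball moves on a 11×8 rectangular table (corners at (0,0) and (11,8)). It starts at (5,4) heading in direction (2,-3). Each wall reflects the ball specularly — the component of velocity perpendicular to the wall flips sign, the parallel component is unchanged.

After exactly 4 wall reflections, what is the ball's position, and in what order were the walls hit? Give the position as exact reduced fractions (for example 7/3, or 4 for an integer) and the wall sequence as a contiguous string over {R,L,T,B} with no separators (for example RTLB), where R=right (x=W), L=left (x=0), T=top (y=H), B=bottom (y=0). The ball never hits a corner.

1. t=4/3 → B at (23/3,0); v=(2,3)
2. t=5/3 → R at (11,5); v=(-2,3)
3. t=1 → T at (9,8); v=(-2,-3)
4. t=8/3 → B at (11/3,0); v=(-2,3)

Final position: (11/3,0)
Wall sequence: BRTB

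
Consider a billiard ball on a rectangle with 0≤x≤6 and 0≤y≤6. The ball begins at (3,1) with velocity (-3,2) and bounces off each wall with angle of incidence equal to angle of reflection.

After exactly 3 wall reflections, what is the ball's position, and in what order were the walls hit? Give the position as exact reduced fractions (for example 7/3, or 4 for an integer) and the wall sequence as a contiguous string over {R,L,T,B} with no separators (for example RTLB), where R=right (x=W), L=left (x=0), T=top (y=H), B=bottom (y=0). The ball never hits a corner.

1. t=1 → L at (0,3); v=(3,2)
2. t=3/2 → T at (9/2,6); v=(3,-2)
3. t=1/2 → R at (6,5); v=(-3,-2)

Final position: (6,5)
Wall sequence: LTR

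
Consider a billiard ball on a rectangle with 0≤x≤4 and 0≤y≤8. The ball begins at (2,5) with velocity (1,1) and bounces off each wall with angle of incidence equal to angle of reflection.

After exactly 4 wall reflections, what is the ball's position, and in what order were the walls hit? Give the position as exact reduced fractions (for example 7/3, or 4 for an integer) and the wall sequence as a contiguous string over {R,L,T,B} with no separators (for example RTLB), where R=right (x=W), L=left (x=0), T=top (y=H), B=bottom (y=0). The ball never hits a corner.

Final position: (4,1)
Wall sequence: RTLR

1. t=2 → R at (4,7); v=(-1,1)
2. t=1 → T at (3,8); v=(-1,-1)
3. t=3 → L at (0,5); v=(1,-1)
4. t=4 → R at (4,1); v=(-1,-1)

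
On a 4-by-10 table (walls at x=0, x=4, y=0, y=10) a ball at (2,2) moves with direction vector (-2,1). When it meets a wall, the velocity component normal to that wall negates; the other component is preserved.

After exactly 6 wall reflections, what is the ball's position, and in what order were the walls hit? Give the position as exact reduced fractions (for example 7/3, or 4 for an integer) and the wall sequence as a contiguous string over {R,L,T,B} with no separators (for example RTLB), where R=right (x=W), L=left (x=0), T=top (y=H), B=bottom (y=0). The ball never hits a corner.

1. t=1 → L at (0,3); v=(2,1)
2. t=2 → R at (4,5); v=(-2,1)
3. t=2 → L at (0,7); v=(2,1)
4. t=2 → R at (4,9); v=(-2,1)
5. t=1 → T at (2,10); v=(-2,-1)
6. t=1 → L at (0,9); v=(2,-1)

Final position: (0,9)
Wall sequence: LRLRTL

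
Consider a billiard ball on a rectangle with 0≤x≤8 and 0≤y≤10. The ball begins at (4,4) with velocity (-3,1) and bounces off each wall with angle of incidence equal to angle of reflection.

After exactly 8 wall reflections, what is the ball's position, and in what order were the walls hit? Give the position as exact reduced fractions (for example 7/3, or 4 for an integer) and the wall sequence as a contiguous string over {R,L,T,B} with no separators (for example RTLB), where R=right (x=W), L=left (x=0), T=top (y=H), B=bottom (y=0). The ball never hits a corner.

Final position: (4,0)
Wall sequence: LRTLRLRB

1. t=4/3 → L at (0,16/3); v=(3,1)
2. t=8/3 → R at (8,8); v=(-3,1)
3. t=2 → T at (2,10); v=(-3,-1)
4. t=2/3 → L at (0,28/3); v=(3,-1)
5. t=8/3 → R at (8,20/3); v=(-3,-1)
6. t=8/3 → L at (0,4); v=(3,-1)
7. t=8/3 → R at (8,4/3); v=(-3,-1)
8. t=4/3 → B at (4,0); v=(-3,1)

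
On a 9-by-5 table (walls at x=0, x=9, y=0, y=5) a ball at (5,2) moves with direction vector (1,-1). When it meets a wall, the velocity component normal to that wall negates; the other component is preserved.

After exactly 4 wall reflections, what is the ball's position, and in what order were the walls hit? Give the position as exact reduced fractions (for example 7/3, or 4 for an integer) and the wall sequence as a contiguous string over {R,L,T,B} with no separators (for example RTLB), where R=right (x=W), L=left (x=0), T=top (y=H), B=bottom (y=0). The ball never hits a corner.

Final position: (1,0)
Wall sequence: BRTB

1. t=2 → B at (7,0); v=(1,1)
2. t=2 → R at (9,2); v=(-1,1)
3. t=3 → T at (6,5); v=(-1,-1)
4. t=5 → B at (1,0); v=(-1,1)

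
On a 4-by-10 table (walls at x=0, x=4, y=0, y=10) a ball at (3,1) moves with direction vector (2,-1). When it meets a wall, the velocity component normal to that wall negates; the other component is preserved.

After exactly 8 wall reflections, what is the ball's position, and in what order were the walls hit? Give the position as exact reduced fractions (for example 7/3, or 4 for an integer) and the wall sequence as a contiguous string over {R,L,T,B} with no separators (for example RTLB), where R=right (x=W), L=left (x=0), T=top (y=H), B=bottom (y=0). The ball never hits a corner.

Final position: (1,10)
Wall sequence: RBLRLRLT

1. t=1/2 → R at (4,1/2); v=(-2,-1)
2. t=1/2 → B at (3,0); v=(-2,1)
3. t=3/2 → L at (0,3/2); v=(2,1)
4. t=2 → R at (4,7/2); v=(-2,1)
5. t=2 → L at (0,11/2); v=(2,1)
6. t=2 → R at (4,15/2); v=(-2,1)
7. t=2 → L at (0,19/2); v=(2,1)
8. t=1/2 → T at (1,10); v=(2,-1)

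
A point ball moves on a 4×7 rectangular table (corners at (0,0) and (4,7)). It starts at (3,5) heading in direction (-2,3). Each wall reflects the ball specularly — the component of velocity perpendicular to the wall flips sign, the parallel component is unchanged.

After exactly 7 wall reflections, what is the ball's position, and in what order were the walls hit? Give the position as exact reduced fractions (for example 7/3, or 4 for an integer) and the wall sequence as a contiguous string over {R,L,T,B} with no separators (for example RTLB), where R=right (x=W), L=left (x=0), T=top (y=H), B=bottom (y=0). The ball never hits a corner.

1. t=2/3 → T at (5/3,7); v=(-2,-3)
2. t=5/6 → L at (0,9/2); v=(2,-3)
3. t=3/2 → B at (3,0); v=(2,3)
4. t=1/2 → R at (4,3/2); v=(-2,3)
5. t=11/6 → T at (1/3,7); v=(-2,-3)
6. t=1/6 → L at (0,13/2); v=(2,-3)
7. t=2 → R at (4,1/2); v=(-2,-3)

Final position: (4,1/2)
Wall sequence: TLBRTLR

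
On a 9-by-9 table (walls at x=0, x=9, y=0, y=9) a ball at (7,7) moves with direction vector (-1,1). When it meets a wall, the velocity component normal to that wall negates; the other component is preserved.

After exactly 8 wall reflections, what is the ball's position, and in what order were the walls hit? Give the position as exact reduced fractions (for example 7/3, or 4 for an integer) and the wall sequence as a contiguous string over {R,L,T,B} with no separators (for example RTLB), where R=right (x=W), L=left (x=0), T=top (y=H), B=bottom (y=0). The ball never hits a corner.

1. t=2 → T at (5,9); v=(-1,-1)
2. t=5 → L at (0,4); v=(1,-1)
3. t=4 → B at (4,0); v=(1,1)
4. t=5 → R at (9,5); v=(-1,1)
5. t=4 → T at (5,9); v=(-1,-1)
6. t=5 → L at (0,4); v=(1,-1)
7. t=4 → B at (4,0); v=(1,1)
8. t=5 → R at (9,5); v=(-1,1)

Final position: (9,5)
Wall sequence: TLBRTLBR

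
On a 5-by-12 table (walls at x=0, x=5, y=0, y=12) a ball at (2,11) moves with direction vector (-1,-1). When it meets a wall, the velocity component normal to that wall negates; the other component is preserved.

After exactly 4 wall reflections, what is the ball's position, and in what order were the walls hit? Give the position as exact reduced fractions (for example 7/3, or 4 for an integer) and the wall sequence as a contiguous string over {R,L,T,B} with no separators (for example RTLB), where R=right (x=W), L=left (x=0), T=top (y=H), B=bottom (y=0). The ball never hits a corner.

1. t=2 → L at (0,9); v=(1,-1)
2. t=5 → R at (5,4); v=(-1,-1)
3. t=4 → B at (1,0); v=(-1,1)
4. t=1 → L at (0,1); v=(1,1)

Final position: (0,1)
Wall sequence: LRBL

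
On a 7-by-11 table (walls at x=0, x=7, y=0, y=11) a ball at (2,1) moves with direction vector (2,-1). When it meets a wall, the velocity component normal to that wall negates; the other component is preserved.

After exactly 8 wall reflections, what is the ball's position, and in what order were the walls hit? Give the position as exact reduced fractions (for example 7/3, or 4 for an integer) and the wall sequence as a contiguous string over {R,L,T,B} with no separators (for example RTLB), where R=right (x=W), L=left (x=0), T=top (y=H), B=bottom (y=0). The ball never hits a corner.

1. t=1 → B at (4,0); v=(2,1)
2. t=3/2 → R at (7,3/2); v=(-2,1)
3. t=7/2 → L at (0,5); v=(2,1)
4. t=7/2 → R at (7,17/2); v=(-2,1)
5. t=5/2 → T at (2,11); v=(-2,-1)
6. t=1 → L at (0,10); v=(2,-1)
7. t=7/2 → R at (7,13/2); v=(-2,-1)
8. t=7/2 → L at (0,3); v=(2,-1)

Final position: (0,3)
Wall sequence: BRLRTLRL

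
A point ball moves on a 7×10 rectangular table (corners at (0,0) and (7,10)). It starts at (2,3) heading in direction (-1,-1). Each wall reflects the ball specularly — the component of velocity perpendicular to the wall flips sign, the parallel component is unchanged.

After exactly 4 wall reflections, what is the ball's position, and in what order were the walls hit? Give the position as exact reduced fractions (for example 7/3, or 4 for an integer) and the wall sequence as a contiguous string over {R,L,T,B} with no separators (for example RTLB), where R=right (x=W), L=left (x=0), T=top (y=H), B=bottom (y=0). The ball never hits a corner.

Final position: (3,10)
Wall sequence: LBRT

1. t=2 → L at (0,1); v=(1,-1)
2. t=1 → B at (1,0); v=(1,1)
3. t=6 → R at (7,6); v=(-1,1)
4. t=4 → T at (3,10); v=(-1,-1)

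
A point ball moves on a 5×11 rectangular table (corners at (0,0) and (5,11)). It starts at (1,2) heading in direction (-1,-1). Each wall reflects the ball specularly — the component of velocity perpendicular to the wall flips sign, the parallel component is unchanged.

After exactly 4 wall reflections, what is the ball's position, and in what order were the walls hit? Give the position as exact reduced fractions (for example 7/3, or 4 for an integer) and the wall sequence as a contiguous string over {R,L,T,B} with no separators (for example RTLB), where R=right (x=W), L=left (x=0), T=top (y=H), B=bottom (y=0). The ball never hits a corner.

Final position: (0,9)
Wall sequence: LBRL

1. t=1 → L at (0,1); v=(1,-1)
2. t=1 → B at (1,0); v=(1,1)
3. t=4 → R at (5,4); v=(-1,1)
4. t=5 → L at (0,9); v=(1,1)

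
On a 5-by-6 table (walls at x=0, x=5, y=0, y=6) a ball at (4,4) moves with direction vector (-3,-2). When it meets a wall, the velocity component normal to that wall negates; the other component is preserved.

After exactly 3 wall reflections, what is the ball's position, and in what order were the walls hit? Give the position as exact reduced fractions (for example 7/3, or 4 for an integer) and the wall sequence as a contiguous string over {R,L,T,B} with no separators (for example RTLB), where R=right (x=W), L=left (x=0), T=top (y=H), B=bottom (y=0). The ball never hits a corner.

1. t=4/3 → L at (0,4/3); v=(3,-2)
2. t=2/3 → B at (2,0); v=(3,2)
3. t=1 → R at (5,2); v=(-3,2)

Final position: (5,2)
Wall sequence: LBR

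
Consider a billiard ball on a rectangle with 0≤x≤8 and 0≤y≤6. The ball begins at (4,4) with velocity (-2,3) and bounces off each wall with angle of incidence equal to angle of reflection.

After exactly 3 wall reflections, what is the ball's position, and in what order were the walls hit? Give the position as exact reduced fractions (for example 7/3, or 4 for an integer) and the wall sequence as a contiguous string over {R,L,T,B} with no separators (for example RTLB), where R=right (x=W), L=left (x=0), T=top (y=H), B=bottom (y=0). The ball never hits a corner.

1. t=2/3 → T at (8/3,6); v=(-2,-3)
2. t=4/3 → L at (0,2); v=(2,-3)
3. t=2/3 → B at (4/3,0); v=(2,3)

Final position: (4/3,0)
Wall sequence: TLB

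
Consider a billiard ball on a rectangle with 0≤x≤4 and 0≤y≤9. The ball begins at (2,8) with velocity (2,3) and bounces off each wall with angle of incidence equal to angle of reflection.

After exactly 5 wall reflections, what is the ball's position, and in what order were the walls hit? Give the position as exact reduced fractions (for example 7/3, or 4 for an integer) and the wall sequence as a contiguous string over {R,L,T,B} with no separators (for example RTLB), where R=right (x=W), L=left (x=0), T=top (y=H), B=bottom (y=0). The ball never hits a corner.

1. t=1/3 → T at (8/3,9); v=(2,-3)
2. t=2/3 → R at (4,7); v=(-2,-3)
3. t=2 → L at (0,1); v=(2,-3)
4. t=1/3 → B at (2/3,0); v=(2,3)
5. t=5/3 → R at (4,5); v=(-2,3)

Final position: (4,5)
Wall sequence: TRLBR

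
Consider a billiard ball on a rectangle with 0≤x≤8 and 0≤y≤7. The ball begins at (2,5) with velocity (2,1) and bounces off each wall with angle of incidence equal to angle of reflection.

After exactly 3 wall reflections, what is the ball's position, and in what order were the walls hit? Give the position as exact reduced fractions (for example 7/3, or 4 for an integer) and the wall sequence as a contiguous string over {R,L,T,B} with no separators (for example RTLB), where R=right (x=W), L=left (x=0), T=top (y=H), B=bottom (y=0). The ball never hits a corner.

1. t=2 → T at (6,7); v=(2,-1)
2. t=1 → R at (8,6); v=(-2,-1)
3. t=4 → L at (0,2); v=(2,-1)

Final position: (0,2)
Wall sequence: TRL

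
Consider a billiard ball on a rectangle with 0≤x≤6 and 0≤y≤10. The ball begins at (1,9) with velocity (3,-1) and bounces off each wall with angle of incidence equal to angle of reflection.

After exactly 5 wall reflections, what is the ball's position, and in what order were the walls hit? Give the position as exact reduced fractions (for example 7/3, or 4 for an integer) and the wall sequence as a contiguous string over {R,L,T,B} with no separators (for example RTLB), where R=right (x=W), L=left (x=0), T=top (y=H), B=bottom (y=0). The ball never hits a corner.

Final position: (4,0)
Wall sequence: RLRLB

1. t=5/3 → R at (6,22/3); v=(-3,-1)
2. t=2 → L at (0,16/3); v=(3,-1)
3. t=2 → R at (6,10/3); v=(-3,-1)
4. t=2 → L at (0,4/3); v=(3,-1)
5. t=4/3 → B at (4,0); v=(3,1)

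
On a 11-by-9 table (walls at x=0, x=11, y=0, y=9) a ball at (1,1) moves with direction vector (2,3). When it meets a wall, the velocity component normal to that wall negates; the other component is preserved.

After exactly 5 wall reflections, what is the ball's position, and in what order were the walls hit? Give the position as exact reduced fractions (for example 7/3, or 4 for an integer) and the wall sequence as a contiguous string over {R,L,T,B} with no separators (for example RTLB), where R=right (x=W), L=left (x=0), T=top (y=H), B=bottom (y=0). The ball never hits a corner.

1. t=8/3 → T at (19/3,9); v=(2,-3)
2. t=7/3 → R at (11,2); v=(-2,-3)
3. t=2/3 → B at (29/3,0); v=(-2,3)
4. t=3 → T at (11/3,9); v=(-2,-3)
5. t=11/6 → L at (0,7/2); v=(2,-3)

Final position: (0,7/2)
Wall sequence: TRBTL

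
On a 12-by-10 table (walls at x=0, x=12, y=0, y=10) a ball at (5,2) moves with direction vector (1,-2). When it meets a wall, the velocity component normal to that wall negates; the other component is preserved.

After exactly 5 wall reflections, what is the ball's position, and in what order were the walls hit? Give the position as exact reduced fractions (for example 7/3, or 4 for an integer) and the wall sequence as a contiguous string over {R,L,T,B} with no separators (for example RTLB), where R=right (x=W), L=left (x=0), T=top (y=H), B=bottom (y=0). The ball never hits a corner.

Final position: (3,10)
Wall sequence: BTRBT

1. t=1 → B at (6,0); v=(1,2)
2. t=5 → T at (11,10); v=(1,-2)
3. t=1 → R at (12,8); v=(-1,-2)
4. t=4 → B at (8,0); v=(-1,2)
5. t=5 → T at (3,10); v=(-1,-2)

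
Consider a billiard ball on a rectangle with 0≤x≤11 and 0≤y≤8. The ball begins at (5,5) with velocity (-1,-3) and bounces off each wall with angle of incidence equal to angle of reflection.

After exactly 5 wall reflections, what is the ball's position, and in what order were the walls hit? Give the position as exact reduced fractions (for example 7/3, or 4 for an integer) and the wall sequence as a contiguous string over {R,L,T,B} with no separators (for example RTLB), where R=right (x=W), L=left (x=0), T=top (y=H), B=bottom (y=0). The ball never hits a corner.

1. t=5/3 → B at (10/3,0); v=(-1,3)
2. t=8/3 → T at (2/3,8); v=(-1,-3)
3. t=2/3 → L at (0,6); v=(1,-3)
4. t=2 → B at (2,0); v=(1,3)
5. t=8/3 → T at (14/3,8); v=(1,-3)

Final position: (14/3,8)
Wall sequence: BTLBT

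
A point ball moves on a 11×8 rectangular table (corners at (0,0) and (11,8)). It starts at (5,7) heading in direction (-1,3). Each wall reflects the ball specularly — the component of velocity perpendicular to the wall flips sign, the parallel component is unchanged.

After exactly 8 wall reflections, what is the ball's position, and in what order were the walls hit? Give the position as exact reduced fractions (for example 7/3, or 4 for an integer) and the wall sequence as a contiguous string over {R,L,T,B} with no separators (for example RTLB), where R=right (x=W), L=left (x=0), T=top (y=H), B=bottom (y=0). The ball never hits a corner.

1. t=1/3 → T at (14/3,8); v=(-1,-3)
2. t=8/3 → B at (2,0); v=(-1,3)
3. t=2 → L at (0,6); v=(1,3)
4. t=2/3 → T at (2/3,8); v=(1,-3)
5. t=8/3 → B at (10/3,0); v=(1,3)
6. t=8/3 → T at (6,8); v=(1,-3)
7. t=8/3 → B at (26/3,0); v=(1,3)
8. t=7/3 → R at (11,7); v=(-1,3)

Final position: (11,7)
Wall sequence: TBLTBTBR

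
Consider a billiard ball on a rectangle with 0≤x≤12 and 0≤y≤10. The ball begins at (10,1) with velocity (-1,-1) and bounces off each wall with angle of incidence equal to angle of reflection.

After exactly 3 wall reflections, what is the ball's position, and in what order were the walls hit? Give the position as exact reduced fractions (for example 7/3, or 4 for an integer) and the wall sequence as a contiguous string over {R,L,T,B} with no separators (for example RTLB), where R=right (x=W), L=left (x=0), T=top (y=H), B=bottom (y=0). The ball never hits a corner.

1. t=1 → B at (9,0); v=(-1,1)
2. t=9 → L at (0,9); v=(1,1)
3. t=1 → T at (1,10); v=(1,-1)

Final position: (1,10)
Wall sequence: BLT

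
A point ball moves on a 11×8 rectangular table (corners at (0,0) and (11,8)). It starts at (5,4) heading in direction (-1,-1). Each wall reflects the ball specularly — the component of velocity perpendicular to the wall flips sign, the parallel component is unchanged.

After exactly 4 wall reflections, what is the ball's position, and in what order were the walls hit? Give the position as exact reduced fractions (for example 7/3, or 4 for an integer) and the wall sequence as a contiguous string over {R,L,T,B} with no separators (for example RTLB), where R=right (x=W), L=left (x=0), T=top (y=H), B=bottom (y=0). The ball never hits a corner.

1. t=4 → B at (1,0); v=(-1,1)
2. t=1 → L at (0,1); v=(1,1)
3. t=7 → T at (7,8); v=(1,-1)
4. t=4 → R at (11,4); v=(-1,-1)

Final position: (11,4)
Wall sequence: BLTR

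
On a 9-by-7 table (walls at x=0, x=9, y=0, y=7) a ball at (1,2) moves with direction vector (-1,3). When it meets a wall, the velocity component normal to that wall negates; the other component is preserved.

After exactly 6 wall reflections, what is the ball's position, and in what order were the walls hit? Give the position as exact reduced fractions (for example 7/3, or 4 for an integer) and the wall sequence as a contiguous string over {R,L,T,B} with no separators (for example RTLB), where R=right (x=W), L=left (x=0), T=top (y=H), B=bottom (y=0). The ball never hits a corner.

Final position: (9,4)
Wall sequence: LTBTBR

1. t=1 → L at (0,5); v=(1,3)
2. t=2/3 → T at (2/3,7); v=(1,-3)
3. t=7/3 → B at (3,0); v=(1,3)
4. t=7/3 → T at (16/3,7); v=(1,-3)
5. t=7/3 → B at (23/3,0); v=(1,3)
6. t=4/3 → R at (9,4); v=(-1,3)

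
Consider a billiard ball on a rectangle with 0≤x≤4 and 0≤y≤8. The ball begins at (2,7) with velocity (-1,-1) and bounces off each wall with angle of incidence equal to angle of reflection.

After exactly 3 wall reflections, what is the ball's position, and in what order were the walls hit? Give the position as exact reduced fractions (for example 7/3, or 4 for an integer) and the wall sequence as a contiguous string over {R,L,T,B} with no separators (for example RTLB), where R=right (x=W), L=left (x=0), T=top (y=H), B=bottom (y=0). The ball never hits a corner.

1. t=2 → L at (0,5); v=(1,-1)
2. t=4 → R at (4,1); v=(-1,-1)
3. t=1 → B at (3,0); v=(-1,1)

Final position: (3,0)
Wall sequence: LRB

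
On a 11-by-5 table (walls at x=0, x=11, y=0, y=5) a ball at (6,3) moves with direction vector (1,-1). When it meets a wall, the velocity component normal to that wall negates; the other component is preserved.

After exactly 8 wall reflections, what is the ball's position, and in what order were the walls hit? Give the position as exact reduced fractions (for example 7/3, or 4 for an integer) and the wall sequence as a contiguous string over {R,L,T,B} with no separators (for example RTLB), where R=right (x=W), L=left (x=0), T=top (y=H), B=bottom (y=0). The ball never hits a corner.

Final position: (11,4)
Wall sequence: BRTBLTBR

1. t=3 → B at (9,0); v=(1,1)
2. t=2 → R at (11,2); v=(-1,1)
3. t=3 → T at (8,5); v=(-1,-1)
4. t=5 → B at (3,0); v=(-1,1)
5. t=3 → L at (0,3); v=(1,1)
6. t=2 → T at (2,5); v=(1,-1)
7. t=5 → B at (7,0); v=(1,1)
8. t=4 → R at (11,4); v=(-1,1)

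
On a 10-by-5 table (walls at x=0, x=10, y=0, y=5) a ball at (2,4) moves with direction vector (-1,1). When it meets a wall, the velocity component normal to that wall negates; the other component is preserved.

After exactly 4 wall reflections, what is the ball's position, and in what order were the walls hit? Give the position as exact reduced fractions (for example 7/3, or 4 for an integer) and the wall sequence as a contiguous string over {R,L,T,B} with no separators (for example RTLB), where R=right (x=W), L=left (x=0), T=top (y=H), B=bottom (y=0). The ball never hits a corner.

Final position: (9,5)
Wall sequence: TLBT

1. t=1 → T at (1,5); v=(-1,-1)
2. t=1 → L at (0,4); v=(1,-1)
3. t=4 → B at (4,0); v=(1,1)
4. t=5 → T at (9,5); v=(1,-1)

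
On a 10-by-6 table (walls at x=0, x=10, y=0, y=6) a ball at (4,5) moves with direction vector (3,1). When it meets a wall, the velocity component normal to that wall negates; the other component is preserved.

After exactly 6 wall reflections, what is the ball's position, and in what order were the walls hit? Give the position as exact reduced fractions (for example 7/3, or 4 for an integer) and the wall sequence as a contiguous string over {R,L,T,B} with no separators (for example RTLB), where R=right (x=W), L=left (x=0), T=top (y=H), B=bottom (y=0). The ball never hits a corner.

1. t=1 → T at (7,6); v=(3,-1)
2. t=1 → R at (10,5); v=(-3,-1)
3. t=10/3 → L at (0,5/3); v=(3,-1)
4. t=5/3 → B at (5,0); v=(3,1)
5. t=5/3 → R at (10,5/3); v=(-3,1)
6. t=10/3 → L at (0,5); v=(3,1)

Final position: (0,5)
Wall sequence: TRLBRL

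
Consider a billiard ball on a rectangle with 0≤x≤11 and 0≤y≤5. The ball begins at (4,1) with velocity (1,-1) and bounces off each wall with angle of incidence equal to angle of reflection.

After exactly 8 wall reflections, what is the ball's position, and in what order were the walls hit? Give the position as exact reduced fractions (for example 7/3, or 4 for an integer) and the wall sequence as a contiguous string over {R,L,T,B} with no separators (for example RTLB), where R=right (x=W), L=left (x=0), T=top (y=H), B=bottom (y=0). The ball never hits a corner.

1. t=1 → B at (5,0); v=(1,1)
2. t=5 → T at (10,5); v=(1,-1)
3. t=1 → R at (11,4); v=(-1,-1)
4. t=4 → B at (7,0); v=(-1,1)
5. t=5 → T at (2,5); v=(-1,-1)
6. t=2 → L at (0,3); v=(1,-1)
7. t=3 → B at (3,0); v=(1,1)
8. t=5 → T at (8,5); v=(1,-1)

Final position: (8,5)
Wall sequence: BTRBTLBT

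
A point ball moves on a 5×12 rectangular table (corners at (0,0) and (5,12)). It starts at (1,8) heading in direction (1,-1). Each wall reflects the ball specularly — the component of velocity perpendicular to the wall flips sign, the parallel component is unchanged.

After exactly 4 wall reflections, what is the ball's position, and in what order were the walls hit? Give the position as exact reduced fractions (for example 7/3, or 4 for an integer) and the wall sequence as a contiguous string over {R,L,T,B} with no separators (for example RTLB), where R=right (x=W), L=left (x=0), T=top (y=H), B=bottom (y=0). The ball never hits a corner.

Final position: (5,6)
Wall sequence: RBLR

1. t=4 → R at (5,4); v=(-1,-1)
2. t=4 → B at (1,0); v=(-1,1)
3. t=1 → L at (0,1); v=(1,1)
4. t=5 → R at (5,6); v=(-1,1)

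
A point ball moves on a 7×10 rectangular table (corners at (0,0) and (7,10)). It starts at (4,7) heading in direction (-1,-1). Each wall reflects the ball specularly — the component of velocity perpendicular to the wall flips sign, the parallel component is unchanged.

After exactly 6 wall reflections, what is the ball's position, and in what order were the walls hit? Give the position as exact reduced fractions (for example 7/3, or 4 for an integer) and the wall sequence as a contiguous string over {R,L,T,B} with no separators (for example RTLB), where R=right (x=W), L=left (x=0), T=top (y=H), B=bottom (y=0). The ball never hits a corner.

Final position: (7,2)
Wall sequence: LBRTLR

1. t=4 → L at (0,3); v=(1,-1)
2. t=3 → B at (3,0); v=(1,1)
3. t=4 → R at (7,4); v=(-1,1)
4. t=6 → T at (1,10); v=(-1,-1)
5. t=1 → L at (0,9); v=(1,-1)
6. t=7 → R at (7,2); v=(-1,-1)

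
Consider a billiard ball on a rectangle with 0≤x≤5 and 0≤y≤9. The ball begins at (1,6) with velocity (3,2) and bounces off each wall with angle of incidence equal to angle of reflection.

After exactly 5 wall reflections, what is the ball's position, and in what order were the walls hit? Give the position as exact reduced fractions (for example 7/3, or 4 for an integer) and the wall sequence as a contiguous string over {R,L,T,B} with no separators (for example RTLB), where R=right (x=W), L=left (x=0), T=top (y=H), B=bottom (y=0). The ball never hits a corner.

1. t=4/3 → R at (5,26/3); v=(-3,2)
2. t=1/6 → T at (9/2,9); v=(-3,-2)
3. t=3/2 → L at (0,6); v=(3,-2)
4. t=5/3 → R at (5,8/3); v=(-3,-2)
5. t=4/3 → B at (1,0); v=(-3,2)

Final position: (1,0)
Wall sequence: RTLRB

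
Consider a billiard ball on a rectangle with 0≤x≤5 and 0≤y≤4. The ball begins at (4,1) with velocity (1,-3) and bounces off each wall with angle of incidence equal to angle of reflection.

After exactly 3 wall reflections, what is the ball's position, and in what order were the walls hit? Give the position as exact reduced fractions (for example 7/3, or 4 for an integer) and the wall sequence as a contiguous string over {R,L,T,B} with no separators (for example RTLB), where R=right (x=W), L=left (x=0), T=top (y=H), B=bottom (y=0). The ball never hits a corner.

1. t=1/3 → B at (13/3,0); v=(1,3)
2. t=2/3 → R at (5,2); v=(-1,3)
3. t=2/3 → T at (13/3,4); v=(-1,-3)

Final position: (13/3,4)
Wall sequence: BRT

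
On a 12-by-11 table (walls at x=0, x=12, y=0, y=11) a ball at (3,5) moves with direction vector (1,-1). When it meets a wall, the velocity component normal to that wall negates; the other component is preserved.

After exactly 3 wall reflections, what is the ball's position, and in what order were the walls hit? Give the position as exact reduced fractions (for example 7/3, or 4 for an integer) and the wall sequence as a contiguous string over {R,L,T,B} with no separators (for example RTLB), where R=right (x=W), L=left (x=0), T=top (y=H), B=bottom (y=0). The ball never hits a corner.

Final position: (5,11)
Wall sequence: BRT

1. t=5 → B at (8,0); v=(1,1)
2. t=4 → R at (12,4); v=(-1,1)
3. t=7 → T at (5,11); v=(-1,-1)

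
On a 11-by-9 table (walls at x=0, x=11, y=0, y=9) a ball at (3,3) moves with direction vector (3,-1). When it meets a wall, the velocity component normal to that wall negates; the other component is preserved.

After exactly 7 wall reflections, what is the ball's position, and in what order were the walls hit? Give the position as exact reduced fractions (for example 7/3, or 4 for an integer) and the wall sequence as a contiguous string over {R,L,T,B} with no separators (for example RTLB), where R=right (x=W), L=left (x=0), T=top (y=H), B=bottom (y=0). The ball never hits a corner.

1. t=8/3 → R at (11,1/3); v=(-3,-1)
2. t=1/3 → B at (10,0); v=(-3,1)
3. t=10/3 → L at (0,10/3); v=(3,1)
4. t=11/3 → R at (11,7); v=(-3,1)
5. t=2 → T at (5,9); v=(-3,-1)
6. t=5/3 → L at (0,22/3); v=(3,-1)
7. t=11/3 → R at (11,11/3); v=(-3,-1)

Final position: (11,11/3)
Wall sequence: RBLRTLR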